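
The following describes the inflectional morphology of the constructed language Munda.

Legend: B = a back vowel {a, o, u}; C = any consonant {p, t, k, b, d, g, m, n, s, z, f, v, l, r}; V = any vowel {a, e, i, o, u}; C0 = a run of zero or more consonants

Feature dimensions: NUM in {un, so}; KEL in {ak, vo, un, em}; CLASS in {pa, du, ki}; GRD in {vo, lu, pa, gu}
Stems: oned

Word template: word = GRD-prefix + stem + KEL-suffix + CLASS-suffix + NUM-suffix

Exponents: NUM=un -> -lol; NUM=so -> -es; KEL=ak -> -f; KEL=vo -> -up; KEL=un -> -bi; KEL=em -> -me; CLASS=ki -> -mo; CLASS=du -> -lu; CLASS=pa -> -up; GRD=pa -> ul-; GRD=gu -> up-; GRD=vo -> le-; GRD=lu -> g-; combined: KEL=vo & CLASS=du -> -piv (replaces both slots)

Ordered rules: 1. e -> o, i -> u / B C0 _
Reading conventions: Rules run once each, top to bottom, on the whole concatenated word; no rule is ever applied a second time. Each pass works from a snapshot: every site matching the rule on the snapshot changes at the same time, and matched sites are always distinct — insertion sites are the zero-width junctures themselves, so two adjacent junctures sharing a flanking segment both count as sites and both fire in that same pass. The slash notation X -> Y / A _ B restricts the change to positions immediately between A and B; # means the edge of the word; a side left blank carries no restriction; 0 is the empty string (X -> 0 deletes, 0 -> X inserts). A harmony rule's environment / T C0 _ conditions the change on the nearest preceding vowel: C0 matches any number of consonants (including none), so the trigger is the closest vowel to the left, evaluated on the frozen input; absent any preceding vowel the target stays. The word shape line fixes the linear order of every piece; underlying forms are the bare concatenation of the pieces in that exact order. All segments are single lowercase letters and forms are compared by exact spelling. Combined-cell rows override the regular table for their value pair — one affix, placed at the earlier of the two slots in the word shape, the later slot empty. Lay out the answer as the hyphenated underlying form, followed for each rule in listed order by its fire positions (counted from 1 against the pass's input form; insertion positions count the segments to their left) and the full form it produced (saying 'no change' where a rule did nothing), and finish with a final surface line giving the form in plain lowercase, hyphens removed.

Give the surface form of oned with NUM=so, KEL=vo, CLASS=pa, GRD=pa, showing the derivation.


underlying: ul-oned-up-up-es
1. e -> o, i -> u / B C0 _: fires at position(s) 5, 11: ulonodupupos
surface: ulonodupupos


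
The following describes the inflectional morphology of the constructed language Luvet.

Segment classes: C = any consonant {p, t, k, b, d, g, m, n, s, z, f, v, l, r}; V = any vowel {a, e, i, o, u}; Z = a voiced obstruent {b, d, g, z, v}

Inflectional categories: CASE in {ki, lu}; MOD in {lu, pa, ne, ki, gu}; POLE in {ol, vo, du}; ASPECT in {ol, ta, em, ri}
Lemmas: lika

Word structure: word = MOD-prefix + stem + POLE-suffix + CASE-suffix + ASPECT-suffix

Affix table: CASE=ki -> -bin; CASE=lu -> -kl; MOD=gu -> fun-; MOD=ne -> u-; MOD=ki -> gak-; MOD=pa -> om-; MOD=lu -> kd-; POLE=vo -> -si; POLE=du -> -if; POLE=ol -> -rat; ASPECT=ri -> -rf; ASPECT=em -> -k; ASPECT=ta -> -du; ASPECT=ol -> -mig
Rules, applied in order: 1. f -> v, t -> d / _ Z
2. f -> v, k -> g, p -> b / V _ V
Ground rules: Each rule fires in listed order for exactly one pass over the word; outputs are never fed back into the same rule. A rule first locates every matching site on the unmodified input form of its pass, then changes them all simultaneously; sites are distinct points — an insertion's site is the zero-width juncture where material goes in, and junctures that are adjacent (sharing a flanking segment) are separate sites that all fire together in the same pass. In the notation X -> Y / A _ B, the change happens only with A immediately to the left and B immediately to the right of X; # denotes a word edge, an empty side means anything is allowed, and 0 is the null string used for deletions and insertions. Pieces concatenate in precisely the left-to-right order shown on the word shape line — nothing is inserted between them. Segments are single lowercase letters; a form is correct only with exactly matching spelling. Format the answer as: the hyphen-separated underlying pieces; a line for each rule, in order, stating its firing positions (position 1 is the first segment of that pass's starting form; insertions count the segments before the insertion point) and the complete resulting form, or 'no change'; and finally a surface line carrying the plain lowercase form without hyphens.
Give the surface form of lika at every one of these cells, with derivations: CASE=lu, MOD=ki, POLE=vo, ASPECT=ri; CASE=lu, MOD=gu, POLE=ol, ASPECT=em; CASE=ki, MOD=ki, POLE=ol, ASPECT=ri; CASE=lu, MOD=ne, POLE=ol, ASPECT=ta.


cell CASE=lu, MOD=ki, POLE=vo, ASPECT=ri:
underlying: gak-lika-si-kl-rf
1. f -> v, t -> d / _ Z: no change
2. f -> v, k -> g, p -> b / V _ V: fires at position(s) 6: gakligasiklrf
surface: gakligasiklrf

cell CASE=lu, MOD=gu, POLE=ol, ASPECT=em:
underlying: fun-lika-rat-kl-k
1. f -> v, t -> d / _ Z: no change
2. f -> v, k -> g, p -> b / V _ V: fires at position(s) 6: funligaratklk
surface: funligaratklk

cell CASE=ki, MOD=ki, POLE=ol, ASPECT=ri:
underlying: gak-lika-rat-bin-rf
1. f -> v, t -> d / _ Z: fires at position(s) 10: gaklikaradbinrf
2. f -> v, k -> g, p -> b / V _ V: fires at position(s) 6: gakligaradbinrf
surface: gakligaradbinrf

cell CASE=lu, MOD=ne, POLE=ol, ASPECT=ta:
underlying: u-lika-rat-kl-du
1. f -> v, t -> d / _ Z: no change
2. f -> v, k -> g, p -> b / V _ V: fires at position(s) 4: uligaratkldu
surface: uligaratkldu


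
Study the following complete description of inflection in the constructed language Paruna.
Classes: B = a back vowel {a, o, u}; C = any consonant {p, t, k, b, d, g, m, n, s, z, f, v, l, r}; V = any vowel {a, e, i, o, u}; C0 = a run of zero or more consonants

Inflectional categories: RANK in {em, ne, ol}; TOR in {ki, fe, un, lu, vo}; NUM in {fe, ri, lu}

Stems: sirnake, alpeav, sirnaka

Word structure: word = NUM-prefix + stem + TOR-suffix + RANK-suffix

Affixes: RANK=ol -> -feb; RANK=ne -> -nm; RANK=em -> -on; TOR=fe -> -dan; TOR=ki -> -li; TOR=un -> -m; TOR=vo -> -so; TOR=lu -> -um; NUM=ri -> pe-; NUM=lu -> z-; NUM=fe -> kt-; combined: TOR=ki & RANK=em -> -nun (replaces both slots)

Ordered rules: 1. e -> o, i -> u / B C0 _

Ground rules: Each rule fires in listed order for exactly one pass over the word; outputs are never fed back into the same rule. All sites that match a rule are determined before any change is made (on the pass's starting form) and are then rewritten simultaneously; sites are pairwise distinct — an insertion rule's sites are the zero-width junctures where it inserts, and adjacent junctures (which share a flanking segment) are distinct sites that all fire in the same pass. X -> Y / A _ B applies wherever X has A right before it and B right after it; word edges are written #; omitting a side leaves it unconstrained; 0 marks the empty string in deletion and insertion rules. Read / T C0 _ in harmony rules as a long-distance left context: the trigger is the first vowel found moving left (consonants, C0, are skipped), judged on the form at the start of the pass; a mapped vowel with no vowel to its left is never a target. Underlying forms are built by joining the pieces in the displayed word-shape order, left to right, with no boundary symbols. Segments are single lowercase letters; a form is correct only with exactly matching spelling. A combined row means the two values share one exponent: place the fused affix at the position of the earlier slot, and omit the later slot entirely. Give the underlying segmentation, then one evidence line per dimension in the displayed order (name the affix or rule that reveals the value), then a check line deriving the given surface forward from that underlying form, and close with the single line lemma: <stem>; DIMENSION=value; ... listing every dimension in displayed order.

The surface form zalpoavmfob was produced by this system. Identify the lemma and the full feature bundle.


underlying: z-alpeav-m-feb
RANK=ol - signalled by the affix -feb
TOR=un - signalled by the affix -m
NUM=lu - signalled by the affix z-
check: zalpeavmfeb -> zalpoavmfob
lemma: alpeav; RANK=ol; TOR=un; NUM=lu


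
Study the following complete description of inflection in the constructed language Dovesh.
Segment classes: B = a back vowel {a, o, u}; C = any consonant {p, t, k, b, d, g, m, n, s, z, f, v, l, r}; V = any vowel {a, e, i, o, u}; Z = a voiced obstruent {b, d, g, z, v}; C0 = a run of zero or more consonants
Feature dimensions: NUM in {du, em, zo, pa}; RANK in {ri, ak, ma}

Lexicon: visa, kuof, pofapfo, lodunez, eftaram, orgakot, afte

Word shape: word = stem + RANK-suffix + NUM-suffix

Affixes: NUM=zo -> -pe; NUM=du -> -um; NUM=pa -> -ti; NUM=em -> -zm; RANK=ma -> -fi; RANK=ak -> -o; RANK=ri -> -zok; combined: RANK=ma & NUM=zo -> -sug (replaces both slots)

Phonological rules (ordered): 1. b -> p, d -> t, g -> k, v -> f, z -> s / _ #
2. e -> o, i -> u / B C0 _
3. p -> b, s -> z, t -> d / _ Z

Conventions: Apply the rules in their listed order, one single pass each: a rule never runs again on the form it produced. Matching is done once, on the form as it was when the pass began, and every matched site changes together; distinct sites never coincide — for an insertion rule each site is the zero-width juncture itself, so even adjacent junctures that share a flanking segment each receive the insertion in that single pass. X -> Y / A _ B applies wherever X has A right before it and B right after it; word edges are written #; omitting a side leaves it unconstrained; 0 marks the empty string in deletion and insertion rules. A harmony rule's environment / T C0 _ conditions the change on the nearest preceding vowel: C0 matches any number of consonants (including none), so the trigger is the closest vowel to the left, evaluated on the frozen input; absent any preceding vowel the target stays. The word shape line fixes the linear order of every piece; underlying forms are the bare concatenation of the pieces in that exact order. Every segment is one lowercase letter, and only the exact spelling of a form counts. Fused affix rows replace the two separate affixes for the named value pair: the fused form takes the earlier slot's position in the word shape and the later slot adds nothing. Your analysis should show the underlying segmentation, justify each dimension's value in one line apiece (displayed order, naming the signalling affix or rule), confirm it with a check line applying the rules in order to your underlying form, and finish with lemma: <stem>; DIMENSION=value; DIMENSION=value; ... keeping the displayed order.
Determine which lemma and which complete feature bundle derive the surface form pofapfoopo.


underlying: pofapfo-o-pe
NUM=zo - signalled by the affix -pe
RANK=ak - signalled by the affix -o
check: pofapfoope -> pofapfoope -> pofapfoopo -> pofapfoopo
lemma: pofapfo; NUM=zo; RANK=ak


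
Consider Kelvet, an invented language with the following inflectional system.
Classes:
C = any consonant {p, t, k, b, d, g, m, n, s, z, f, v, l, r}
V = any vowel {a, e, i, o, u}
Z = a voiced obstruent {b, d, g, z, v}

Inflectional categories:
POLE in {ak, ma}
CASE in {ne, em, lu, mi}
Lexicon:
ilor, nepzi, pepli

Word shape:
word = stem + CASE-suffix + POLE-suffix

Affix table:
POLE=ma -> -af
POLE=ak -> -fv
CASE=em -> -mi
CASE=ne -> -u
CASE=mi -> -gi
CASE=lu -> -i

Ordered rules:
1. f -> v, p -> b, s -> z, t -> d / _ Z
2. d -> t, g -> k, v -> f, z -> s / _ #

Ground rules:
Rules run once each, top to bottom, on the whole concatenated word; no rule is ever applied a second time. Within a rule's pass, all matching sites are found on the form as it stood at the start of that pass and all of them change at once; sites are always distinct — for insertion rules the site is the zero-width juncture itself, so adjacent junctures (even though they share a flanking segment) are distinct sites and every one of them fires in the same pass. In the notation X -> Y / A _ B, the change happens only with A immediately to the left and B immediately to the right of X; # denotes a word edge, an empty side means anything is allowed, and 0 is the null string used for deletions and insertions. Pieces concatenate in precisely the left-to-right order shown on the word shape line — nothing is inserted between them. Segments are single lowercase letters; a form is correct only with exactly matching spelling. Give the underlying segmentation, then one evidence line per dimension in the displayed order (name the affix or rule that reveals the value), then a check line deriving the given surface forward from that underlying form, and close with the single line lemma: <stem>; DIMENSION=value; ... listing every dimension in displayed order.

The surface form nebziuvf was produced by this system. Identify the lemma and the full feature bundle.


underlying: nepzi-u-fv
POLE=ak - signalled by the affix -fv
CASE=ne - signalled by the affix -u
check: nepziufv -> nebziuvv -> nebziuvf
lemma: nepzi; POLE=ak; CASE=ne


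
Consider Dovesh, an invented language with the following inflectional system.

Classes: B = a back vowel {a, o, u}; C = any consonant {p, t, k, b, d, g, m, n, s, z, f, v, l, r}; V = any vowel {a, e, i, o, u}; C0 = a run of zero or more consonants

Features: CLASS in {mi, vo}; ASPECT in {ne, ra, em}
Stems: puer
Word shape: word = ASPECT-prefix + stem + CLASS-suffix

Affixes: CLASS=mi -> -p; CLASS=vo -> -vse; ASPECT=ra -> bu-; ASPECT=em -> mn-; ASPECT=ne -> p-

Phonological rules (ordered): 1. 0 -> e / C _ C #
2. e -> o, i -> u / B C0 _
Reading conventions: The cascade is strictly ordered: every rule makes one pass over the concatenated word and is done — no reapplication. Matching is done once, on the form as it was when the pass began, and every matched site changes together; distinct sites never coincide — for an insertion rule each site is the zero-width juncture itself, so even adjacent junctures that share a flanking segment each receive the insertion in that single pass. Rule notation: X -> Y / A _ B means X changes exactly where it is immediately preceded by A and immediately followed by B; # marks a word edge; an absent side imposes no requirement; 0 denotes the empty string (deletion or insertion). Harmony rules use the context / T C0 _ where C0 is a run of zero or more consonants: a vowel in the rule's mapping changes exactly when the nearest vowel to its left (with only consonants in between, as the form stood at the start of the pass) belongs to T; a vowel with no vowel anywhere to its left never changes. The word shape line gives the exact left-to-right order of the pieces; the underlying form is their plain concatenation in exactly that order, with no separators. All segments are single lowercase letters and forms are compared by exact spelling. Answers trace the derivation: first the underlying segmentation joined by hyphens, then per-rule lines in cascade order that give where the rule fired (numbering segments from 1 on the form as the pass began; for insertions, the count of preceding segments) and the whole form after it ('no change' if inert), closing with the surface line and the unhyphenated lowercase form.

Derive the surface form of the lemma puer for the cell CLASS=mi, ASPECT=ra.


underlying: bu-puer-p
1. 0 -> e / C _ C #: inserts after position(s) 6: bupuerep
2. e -> o, i -> u / B C0 _: fires at position(s) 5: bupuorep
surface: bupuorep


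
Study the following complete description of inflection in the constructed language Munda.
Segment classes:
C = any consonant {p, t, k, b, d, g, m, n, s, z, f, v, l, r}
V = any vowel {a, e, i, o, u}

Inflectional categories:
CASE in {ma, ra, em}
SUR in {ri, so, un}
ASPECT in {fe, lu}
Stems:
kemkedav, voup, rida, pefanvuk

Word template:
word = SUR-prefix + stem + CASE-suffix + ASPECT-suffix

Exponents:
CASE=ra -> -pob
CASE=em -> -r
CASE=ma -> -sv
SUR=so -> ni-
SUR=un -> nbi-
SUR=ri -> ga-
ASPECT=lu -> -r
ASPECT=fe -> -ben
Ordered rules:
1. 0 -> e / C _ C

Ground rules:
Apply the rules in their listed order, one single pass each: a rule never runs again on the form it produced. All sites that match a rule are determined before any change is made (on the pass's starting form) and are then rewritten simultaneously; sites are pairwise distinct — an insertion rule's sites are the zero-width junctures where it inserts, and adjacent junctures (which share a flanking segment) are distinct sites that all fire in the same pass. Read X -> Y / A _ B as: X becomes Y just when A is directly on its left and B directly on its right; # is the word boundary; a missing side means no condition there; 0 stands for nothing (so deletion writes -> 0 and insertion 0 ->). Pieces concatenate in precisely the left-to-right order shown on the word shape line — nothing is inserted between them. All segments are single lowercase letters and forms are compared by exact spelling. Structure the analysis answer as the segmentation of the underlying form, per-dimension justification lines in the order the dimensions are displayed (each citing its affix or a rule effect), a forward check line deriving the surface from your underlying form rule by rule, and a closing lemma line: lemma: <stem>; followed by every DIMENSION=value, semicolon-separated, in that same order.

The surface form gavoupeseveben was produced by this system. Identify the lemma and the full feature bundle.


underlying: ga-voup-sv-ben
CASE=ma - signalled by the affix -sv
SUR=ri - signalled by the affix ga-
ASPECT=fe - signalled by the affix -ben
check: gavoupsvben -> gavoupeseveben
lemma: voup; CASE=ma; SUR=ri; ASPECT=fe


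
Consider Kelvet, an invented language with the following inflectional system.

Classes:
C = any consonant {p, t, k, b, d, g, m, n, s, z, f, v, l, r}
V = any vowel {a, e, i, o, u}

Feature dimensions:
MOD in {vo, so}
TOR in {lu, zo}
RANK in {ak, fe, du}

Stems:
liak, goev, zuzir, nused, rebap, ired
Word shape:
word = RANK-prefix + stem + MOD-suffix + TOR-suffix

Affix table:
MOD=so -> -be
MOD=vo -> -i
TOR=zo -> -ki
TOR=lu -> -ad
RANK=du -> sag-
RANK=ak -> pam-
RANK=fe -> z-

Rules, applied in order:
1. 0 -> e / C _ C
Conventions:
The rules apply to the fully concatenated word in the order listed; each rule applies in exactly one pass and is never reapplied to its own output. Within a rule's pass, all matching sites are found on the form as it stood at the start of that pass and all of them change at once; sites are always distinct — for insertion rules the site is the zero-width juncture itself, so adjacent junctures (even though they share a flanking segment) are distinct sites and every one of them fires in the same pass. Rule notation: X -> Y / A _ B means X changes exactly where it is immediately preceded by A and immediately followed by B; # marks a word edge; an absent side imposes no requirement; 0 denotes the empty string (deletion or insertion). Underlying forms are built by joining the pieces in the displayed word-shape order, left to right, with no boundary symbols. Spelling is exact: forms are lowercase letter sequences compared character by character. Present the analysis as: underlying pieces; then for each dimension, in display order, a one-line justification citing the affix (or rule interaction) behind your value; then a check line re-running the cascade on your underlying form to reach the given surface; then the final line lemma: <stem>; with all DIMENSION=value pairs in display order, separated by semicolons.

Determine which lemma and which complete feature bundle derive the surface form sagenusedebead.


underlying: sag-nused-be-ad
MOD=so - signalled by the affix -be
TOR=lu - signalled by the affix -ad
RANK=du - signalled by the affix sag-
check: sagnusedbead -> sagenusedebead
lemma: nused; MOD=so; TOR=lu; RANK=du


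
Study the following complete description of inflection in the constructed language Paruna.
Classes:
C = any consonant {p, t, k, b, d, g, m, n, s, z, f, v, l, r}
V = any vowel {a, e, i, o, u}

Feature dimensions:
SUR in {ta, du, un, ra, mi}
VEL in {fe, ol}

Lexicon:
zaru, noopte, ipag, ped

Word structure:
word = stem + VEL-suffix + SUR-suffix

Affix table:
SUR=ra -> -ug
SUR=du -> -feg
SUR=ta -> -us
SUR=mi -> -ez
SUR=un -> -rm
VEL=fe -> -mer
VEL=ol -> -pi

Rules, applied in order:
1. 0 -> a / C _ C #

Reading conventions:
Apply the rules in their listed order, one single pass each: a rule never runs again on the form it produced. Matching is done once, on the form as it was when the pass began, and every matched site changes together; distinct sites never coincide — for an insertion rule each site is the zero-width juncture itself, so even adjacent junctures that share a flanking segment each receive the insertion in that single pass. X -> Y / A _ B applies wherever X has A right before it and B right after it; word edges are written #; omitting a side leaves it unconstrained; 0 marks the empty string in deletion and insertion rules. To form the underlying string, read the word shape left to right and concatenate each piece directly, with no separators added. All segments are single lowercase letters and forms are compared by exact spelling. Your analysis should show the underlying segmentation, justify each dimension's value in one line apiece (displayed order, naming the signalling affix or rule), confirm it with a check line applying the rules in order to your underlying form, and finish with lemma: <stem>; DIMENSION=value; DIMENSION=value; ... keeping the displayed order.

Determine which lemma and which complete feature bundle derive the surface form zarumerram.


underlying: zaru-mer-rm
SUR=un - signalled by the affix -rm
VEL=fe - signalled by the affix -mer
check: zarumerrm -> zarumerram
lemma: zaru; SUR=un; VEL=fe


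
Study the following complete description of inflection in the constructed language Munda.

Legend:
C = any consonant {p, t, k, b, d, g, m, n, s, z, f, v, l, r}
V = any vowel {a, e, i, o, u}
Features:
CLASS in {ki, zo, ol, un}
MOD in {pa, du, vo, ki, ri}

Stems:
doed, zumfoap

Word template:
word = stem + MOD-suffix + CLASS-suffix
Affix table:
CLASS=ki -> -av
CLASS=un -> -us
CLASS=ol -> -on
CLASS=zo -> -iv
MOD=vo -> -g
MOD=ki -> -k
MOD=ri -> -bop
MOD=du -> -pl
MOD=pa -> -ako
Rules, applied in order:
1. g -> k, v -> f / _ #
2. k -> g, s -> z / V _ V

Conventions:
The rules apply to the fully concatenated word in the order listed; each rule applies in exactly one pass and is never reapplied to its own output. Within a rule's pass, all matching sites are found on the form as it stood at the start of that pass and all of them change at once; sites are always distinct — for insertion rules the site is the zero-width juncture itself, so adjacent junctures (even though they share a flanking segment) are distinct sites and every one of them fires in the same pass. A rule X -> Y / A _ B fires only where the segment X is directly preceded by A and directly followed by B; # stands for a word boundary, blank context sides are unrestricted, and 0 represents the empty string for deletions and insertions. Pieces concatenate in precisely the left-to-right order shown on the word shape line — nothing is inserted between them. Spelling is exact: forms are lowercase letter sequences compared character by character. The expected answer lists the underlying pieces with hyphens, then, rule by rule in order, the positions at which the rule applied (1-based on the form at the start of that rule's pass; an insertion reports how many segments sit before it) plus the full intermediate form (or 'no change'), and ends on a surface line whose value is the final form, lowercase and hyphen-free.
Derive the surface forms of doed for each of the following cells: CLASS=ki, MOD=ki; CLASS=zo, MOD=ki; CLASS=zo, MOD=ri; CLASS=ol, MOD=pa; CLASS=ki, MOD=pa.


cell CLASS=ki, MOD=ki:
underlying: doed-k-av
1. g -> k, v -> f / _ #: fires at position(s) 7: doedkaf
2. k -> g, s -> z / V _ V: no change
surface: doedkaf

cell CLASS=zo, MOD=ki:
underlying: doed-k-iv
1. g -> k, v -> f / _ #: fires at position(s) 7: doedkif
2. k -> g, s -> z / V _ V: no change
surface: doedkif

cell CLASS=zo, MOD=ri:
underlying: doed-bop-iv
1. g -> k, v -> f / _ #: fires at position(s) 9: doedbopif
2. k -> g, s -> z / V _ V: no change
surface: doedbopif

cell CLASS=ol, MOD=pa:
underlying: doed-ako-on
1. g -> k, v -> f / _ #: no change
2. k -> g, s -> z / V _ V: fires at position(s) 6: doedagoon
surface: doedagoon

cell CLASS=ki, MOD=pa:
underlying: doed-ako-av
1. g -> k, v -> f / _ #: fires at position(s) 9: doedakoaf
2. k -> g, s -> z / V _ V: fires at position(s) 6: doedagoaf
surface: doedagoaf


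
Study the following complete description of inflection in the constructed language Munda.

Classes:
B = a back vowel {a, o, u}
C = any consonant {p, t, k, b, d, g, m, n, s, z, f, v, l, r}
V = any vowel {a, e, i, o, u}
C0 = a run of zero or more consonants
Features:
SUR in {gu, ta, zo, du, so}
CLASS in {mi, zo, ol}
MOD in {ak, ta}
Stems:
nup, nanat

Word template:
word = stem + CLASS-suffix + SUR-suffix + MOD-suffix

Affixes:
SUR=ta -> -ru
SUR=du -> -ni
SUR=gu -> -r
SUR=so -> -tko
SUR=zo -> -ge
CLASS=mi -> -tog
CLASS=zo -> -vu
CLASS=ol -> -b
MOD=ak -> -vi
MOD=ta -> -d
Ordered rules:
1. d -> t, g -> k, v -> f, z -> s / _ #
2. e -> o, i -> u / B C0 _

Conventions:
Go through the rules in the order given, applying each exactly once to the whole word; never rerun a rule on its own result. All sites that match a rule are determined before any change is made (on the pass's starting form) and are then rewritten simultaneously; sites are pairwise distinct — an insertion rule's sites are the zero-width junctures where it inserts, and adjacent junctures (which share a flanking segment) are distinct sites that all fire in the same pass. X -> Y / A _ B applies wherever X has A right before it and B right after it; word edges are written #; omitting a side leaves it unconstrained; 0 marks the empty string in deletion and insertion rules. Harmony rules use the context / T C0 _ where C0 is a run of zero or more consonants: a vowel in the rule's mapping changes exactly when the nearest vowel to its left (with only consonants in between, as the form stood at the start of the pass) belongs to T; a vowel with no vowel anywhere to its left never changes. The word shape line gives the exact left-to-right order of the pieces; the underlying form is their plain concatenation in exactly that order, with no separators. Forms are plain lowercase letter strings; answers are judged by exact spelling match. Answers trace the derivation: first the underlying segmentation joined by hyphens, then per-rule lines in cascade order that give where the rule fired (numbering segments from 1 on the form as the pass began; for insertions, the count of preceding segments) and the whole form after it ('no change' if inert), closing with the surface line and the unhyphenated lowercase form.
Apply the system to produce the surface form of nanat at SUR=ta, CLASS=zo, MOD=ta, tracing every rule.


underlying: nanat-vu-ru-d
1. d -> t, g -> k, v -> f, z -> s / _ #: fires at position(s) 10: nanatvurut
2. e -> o, i -> u / B C0 _: no change
surface: nanatvurut


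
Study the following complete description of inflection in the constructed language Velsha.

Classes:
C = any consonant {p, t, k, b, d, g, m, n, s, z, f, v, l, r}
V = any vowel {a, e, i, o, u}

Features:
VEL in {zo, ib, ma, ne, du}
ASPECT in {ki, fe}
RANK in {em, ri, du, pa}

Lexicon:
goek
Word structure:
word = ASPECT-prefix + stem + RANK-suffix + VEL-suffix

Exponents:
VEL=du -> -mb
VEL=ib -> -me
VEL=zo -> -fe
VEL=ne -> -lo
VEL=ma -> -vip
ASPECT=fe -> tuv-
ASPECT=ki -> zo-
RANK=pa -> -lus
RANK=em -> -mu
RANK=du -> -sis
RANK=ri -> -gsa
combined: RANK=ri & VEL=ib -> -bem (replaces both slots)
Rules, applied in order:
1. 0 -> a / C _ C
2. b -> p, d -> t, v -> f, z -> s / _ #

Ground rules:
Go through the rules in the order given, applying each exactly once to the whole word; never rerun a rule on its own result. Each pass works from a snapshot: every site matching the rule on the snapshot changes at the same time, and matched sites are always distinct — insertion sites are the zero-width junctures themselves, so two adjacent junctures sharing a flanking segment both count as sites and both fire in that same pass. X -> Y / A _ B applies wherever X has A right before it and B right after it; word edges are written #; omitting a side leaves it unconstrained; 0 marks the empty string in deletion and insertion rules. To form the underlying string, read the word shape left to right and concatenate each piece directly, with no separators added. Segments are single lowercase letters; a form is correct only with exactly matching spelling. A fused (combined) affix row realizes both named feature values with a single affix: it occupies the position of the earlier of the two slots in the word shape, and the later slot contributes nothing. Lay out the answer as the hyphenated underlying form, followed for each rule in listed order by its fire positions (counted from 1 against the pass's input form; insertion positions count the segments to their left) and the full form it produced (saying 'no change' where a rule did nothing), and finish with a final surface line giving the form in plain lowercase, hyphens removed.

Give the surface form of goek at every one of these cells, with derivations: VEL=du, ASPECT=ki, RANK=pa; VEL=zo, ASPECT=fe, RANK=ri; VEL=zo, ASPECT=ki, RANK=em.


cell VEL=du, ASPECT=ki, RANK=pa:
underlying: zo-goek-lus-mb
1. 0 -> a / C _ C: inserts after position(s) 6, 9, 10: zogoekalusamab
2. b -> p, d -> t, v -> f, z -> s / _ #: fires at position(s) 14: zogoekalusamap
surface: zogoekalusamap

cell VEL=zo, ASPECT=fe, RANK=ri:
underlying: tuv-goek-gsa-fe
1. 0 -> a / C _ C: inserts after position(s) 3, 7, 8: tuvagoekagasafe
2. b -> p, d -> t, v -> f, z -> s / _ #: no change
surface: tuvagoekagasafe

cell VEL=zo, ASPECT=ki, RANK=em:
underlying: zo-goek-mu-fe
1. 0 -> a / C _ C: inserts after position(s) 6: zogoekamufe
2. b -> p, d -> t, v -> f, z -> s / _ #: no change
surface: zogoekamufe


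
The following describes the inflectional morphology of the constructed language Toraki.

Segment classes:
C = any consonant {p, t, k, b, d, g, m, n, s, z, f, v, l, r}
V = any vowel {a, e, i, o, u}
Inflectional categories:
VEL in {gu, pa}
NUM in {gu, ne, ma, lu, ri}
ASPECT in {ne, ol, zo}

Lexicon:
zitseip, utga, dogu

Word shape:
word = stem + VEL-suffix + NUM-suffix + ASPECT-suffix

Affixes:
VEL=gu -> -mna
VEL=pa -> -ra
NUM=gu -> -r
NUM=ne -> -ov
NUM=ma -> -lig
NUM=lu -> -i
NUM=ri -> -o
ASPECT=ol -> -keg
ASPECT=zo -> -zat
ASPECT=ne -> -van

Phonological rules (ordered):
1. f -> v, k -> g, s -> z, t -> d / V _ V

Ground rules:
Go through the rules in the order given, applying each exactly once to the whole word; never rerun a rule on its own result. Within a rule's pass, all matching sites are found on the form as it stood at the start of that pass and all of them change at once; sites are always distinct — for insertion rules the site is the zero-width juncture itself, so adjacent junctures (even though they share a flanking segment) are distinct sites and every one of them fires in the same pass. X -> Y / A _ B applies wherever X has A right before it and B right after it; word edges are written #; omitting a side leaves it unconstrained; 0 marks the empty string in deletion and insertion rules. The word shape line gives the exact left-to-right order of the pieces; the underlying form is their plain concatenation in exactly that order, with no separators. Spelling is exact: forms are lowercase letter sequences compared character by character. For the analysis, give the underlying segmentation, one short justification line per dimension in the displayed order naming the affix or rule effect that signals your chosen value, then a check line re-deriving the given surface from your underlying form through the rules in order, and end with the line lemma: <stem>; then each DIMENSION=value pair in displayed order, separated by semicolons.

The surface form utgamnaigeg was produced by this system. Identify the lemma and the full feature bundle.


underlying: utga-mna-i-keg
VEL=gu - signalled by the affix -mna
NUM=lu - signalled by the affix -i
ASPECT=ol - signalled by the affix -keg
check: utgamnaikeg -> utgamnaigeg
lemma: utga; VEL=gu; NUM=lu; ASPECT=ol


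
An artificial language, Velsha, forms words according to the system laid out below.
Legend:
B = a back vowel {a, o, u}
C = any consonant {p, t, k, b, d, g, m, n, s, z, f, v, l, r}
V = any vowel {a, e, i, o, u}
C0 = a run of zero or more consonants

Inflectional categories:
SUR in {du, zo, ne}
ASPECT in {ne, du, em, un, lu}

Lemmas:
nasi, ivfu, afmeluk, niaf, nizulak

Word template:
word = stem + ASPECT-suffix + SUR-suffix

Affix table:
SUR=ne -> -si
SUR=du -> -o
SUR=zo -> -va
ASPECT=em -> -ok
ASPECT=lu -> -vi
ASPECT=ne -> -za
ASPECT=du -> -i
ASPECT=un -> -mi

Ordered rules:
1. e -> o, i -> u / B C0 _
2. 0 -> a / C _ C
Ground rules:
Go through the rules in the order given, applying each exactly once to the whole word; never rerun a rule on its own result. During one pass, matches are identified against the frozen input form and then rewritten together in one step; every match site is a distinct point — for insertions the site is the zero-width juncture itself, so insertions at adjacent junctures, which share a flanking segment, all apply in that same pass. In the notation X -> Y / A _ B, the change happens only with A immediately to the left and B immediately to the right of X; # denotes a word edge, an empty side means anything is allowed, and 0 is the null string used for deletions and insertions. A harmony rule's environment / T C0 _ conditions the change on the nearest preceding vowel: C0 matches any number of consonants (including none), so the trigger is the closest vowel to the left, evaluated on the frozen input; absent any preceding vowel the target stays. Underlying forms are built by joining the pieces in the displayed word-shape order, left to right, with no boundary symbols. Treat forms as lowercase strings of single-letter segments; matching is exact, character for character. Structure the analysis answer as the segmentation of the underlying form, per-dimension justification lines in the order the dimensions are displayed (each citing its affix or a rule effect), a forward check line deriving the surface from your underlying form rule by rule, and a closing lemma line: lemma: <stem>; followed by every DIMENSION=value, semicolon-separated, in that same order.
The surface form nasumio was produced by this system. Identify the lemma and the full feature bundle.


underlying: nasi-mi-o
SUR=du - signalled by the affix -o
ASPECT=un - signalled by the affix -mi
check: nasimio -> nasumio -> nasumio
lemma: nasi; SUR=du; ASPECT=un


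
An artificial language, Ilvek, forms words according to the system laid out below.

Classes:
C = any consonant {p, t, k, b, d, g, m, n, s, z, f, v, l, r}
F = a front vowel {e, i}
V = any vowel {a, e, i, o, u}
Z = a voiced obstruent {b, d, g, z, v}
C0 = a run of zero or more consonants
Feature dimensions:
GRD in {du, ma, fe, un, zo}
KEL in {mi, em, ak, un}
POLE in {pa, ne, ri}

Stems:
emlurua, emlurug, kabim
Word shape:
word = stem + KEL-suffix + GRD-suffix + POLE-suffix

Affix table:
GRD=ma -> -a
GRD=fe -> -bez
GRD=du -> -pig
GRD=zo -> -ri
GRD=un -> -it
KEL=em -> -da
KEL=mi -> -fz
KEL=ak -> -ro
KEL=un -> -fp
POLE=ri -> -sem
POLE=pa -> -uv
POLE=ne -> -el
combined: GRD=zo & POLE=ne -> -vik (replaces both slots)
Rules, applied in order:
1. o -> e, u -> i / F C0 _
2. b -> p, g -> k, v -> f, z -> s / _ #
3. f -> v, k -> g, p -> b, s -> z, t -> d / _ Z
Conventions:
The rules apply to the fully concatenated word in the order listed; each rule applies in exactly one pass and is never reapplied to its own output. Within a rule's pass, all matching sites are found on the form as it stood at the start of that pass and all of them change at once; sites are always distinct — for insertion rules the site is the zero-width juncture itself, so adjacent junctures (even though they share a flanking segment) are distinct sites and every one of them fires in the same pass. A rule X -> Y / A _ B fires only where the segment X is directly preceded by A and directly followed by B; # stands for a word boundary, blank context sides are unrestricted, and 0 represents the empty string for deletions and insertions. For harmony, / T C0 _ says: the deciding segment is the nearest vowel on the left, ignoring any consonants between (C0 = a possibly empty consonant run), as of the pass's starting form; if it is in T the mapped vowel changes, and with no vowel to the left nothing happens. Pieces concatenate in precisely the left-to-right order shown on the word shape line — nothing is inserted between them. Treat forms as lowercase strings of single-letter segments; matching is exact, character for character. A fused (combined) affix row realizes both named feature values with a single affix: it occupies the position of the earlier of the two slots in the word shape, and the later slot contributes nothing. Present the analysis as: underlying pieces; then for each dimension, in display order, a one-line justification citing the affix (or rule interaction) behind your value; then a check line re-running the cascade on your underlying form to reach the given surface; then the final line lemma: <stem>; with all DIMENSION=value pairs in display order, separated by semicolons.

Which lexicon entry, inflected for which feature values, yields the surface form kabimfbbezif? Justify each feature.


underlying: kabim-fp-bez-uv
GRD=fe - signalled by the affix -bez
KEL=un - signalled by the affix -fp
POLE=pa - signalled by the affix -uv
check: kabimfpbezuv -> kabimfpbeziv -> kabimfpbezif -> kabimfbbezif
lemma: kabim; GRD=fe; KEL=un; POLE=pa


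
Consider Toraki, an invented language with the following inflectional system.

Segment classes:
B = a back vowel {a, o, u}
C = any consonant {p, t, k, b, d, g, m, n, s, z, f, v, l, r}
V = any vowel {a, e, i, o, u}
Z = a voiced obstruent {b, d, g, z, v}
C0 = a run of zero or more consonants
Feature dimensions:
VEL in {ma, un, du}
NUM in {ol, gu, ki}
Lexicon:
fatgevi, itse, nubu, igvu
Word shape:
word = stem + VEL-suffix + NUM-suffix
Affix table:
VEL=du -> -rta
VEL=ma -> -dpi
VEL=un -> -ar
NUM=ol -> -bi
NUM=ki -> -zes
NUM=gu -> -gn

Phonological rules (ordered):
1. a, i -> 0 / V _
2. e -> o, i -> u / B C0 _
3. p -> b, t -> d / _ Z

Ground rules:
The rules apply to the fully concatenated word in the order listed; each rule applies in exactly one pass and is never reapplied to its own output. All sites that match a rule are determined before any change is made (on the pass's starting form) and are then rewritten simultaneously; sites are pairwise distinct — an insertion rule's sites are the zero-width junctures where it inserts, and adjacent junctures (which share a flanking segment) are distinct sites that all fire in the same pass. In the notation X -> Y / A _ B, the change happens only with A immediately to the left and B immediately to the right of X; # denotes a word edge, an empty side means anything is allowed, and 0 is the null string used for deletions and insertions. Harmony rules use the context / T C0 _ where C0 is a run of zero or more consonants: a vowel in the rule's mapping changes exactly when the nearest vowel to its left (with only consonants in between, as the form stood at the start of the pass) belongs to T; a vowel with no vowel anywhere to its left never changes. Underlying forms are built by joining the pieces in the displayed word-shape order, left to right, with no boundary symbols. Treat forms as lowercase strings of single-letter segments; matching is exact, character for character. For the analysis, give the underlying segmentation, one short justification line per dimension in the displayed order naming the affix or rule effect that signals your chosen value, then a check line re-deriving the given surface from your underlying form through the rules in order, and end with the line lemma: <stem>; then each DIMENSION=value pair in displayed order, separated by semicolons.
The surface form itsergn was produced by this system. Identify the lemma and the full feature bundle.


underlying: itse-ar-gn
VEL=un - signalled by the affix -ar
NUM=gu - signalled by the affix -gn
check: itseargn -> itsergn -> itsergn -> itsergn
lemma: itse; VEL=un; NUM=gu
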